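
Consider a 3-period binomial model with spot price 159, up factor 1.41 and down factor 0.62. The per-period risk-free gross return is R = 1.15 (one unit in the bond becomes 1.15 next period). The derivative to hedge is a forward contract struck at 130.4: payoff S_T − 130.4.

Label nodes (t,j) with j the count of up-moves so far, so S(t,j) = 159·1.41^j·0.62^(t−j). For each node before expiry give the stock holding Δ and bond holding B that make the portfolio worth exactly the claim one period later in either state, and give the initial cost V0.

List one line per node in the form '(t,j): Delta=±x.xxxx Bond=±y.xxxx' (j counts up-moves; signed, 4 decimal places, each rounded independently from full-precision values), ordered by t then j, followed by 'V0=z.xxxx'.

Under the risk-neutral measure, an up-move has probability p* = (R−d)/(u−d) = 0.6709 and values discount at R = 1.15.
Terminal values V(3,·): V(3,0)=-92.5058, V(3,1)=-44.2214, V(3,2)=65.5869, V(3,3)=315.3121
  t=2,j=0: stock 61.1196 → up 86.1786 (V=-44.2214), down 37.8942 (V=-92.5058). Price -52.2717; hedge Δ=1.0000, bond B=-113.3913.
  t=2,j=1: stock 138.9978 → up 195.9869 (V=65.5869), down 86.1786 (V=-44.2214). Price 25.6065; hedge Δ=1.0000, bond B=-113.3913.
  t=2,j=2: stock 316.1079 → up 445.7121 (V=315.3121), down 195.9869 (V=65.5869). Price 202.7166; hedge Δ=1.0000, bond B=-113.3913.
  t=1,j=0: stock 98.5800 → up 138.9978 (V=25.6065), down 61.1196 (V=-52.2717). Price -0.0211; hedge Δ=1.0000, bond B=-98.6011.
  t=1,j=1: stock 224.1900 → up 316.1079 (V=202.7166), down 138.9978 (V=25.6065). Price 125.5889; hedge Δ=1.0000, bond B=-98.6011.
  t=0,j=0: stock 159.0000 → up 224.1900 (V=125.5889), down 98.5800 (V=-0.0211). Price 73.2599; hedge Δ=1.0000, bond B=-85.7401.
Root portfolio cost Δ·159+B reproduces V0=73.2599.

(0,0): Delta=1.0000 Bond=-85.7401
(1,0): Delta=1.0000 Bond=-98.6011
(1,1): Delta=1.0000 Bond=-98.6011
(2,0): Delta=1.0000 Bond=-113.3913
(2,1): Delta=1.0000 Bond=-113.3913
(2,2): Delta=1.0000 Bond=-113.3913
V0=73.2599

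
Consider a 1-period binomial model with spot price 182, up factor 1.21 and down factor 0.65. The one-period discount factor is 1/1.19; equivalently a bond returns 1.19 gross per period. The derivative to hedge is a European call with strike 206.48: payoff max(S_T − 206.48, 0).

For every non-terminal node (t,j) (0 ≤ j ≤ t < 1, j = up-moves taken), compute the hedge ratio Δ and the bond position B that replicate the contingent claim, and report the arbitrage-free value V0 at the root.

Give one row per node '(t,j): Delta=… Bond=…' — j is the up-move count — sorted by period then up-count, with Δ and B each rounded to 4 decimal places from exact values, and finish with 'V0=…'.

(0,0): Delta=0.1348 Bond=-13.4019
V0=11.1339

No-arbitrage ⇒ martingale measure with p* = (R−d)/(u−d) = 0.9643.
Terminal values V(1,·): V(1,0)=0.0000, V(1,1)=13.7400
  t=0,j=0: stock 182.0000 → up 220.2200 (V=13.7400), down 118.3000 (V=0.0000). Price 11.1339; hedge Δ=0.1348, bond B=-13.4019.
Each (Δ,B) replicates both successor values, so the strategy is self-financing and V0 is arbitrage-free.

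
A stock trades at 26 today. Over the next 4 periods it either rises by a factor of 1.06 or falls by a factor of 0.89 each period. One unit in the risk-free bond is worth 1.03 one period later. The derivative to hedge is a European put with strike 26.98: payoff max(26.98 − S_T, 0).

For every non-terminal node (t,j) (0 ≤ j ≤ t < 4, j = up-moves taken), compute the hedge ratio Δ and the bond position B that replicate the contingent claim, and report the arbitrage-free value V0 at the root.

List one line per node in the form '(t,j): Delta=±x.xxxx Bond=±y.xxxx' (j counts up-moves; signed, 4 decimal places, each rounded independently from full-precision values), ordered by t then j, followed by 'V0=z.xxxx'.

(0,0): Delta=-0.3481 Bond=9.6141
(1,0): Delta=-0.9057 Bond=22.8056
(1,1): Delta=-0.2478 Bond=7.1376
(2,0): Delta=-1.0000 Bond=25.4312
(2,1): Delta=-0.8888 Bond=23.0737
(2,2): Delta=-0.1325 Bond=3.9827
(3,0): Delta=-1.0000 Bond=26.1942
(3,1): Delta=-1.0000 Bond=26.1942
(3,2): Delta=-0.8688 Bond=23.2456
(3,3): Delta=0.0000 Bond=0.0000
V0=0.5630

Risk-neutral probability p* = (R−d)/(u−d) = (1.03−0.89)/(1.06−0.89) = 0.8235.
Payoff layer (t=4): V(4,0)=10.6670, V(4,1)=7.5511, V(4,2)=3.8399, V(4,3)=0.0000, V(4,4)=0.0000
(3,0): S=18.3292. Δ = (V_up−V_dn)/(S_up−S_dn) = (7.5511−10.6670)/(19.4289−16.3130) = -1.0000. V = [p*·7.5511 + (1−p*)·10.6670]/1.03 = 7.8650. B = V − Δ·S = 26.1942.
(3,1): S=21.8303. Δ = (V_up−V_dn)/(S_up−S_dn) = (3.8399−7.5511)/(23.1401−19.4289) = -1.0000. V = [p*·3.8399 + (1−p*)·7.5511]/1.03 = 4.3639. B = V − Δ·S = 26.1942.
(3,2): S=26.0001. Δ = (V_up−V_dn)/(S_up−S_dn) = (0.0000−3.8399)/(27.5601−23.1401) = -0.8688. V = [p*·0.0000 + (1−p*)·3.8399]/1.03 = 0.6579. B = V − Δ·S = 23.2456.
(3,3): S=30.9664. Δ = (V_up−V_dn)/(S_up−S_dn) = (0.0000−0.0000)/(32.8244−27.5601) = 0.0000. V = [p*·0.0000 + (1−p*)·0.0000]/1.03 = 0.0000. B = V − Δ·S = 0.0000.
(2,0): S=20.5946. Δ = (V_up−V_dn)/(S_up−S_dn) = (4.3639−7.8650)/(21.8303−18.3292) = -1.0000. V = [p*·4.3639 + (1−p*)·7.8650]/1.03 = 4.8366. B = V − Δ·S = 25.4312.
(2,1): S=24.5284. Δ = (V_up−V_dn)/(S_up−S_dn) = (0.6579−4.3639)/(26.0001−21.8303) = -0.8888. V = [p*·0.6579 + (1−p*)·4.3639]/1.03 = 1.2737. B = V − Δ·S = 23.0737.
(2,2): S=29.2136. Δ = (V_up−V_dn)/(S_up−S_dn) = (0.0000−0.6579)/(30.9664−26.0001) = -0.1325. V = [p*·0.0000 + (1−p*)·0.6579]/1.03 = 0.1127. B = V − Δ·S = 3.9827.
(1,0): S=23.1400. Δ = (V_up−V_dn)/(S_up−S_dn) = (1.2737−4.8366)/(24.5284−20.5946) = -0.9057. V = [p*·1.2737 + (1−p*)·4.8366]/1.03 = 1.8470. B = V − Δ·S = 22.8056.
(1,1): S=27.5600. Δ = (V_up−V_dn)/(S_up−S_dn) = (0.1127−1.2737)/(29.2136−24.5284) = -0.2478. V = [p*·0.1127 + (1−p*)·1.2737]/1.03 = 0.3083. B = V − Δ·S = 7.1376.
(0,0): S=26.0000. Δ = (V_up−V_dn)/(S_up−S_dn) = (0.3083−1.8470)/(27.5600−23.1400) = -0.3481. V = [p*·0.3083 + (1−p*)·1.8470]/1.03 = 0.5630. B = V − Δ·S = 9.6141.
Root portfolio cost Δ·26+B reproduces V0=0.5630.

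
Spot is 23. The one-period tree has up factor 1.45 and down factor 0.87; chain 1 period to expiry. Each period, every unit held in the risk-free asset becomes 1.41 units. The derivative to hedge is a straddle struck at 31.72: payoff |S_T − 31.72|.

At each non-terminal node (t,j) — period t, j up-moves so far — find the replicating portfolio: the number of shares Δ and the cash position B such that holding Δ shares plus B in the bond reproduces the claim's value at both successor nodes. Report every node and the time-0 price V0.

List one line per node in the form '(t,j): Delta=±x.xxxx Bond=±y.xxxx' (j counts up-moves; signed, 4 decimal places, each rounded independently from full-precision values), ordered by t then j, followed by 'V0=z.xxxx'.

Risk-neutral probability p* = (R−d)/(u−d) = (1.41−0.87)/(1.45−0.87) = 0.9310.
Terminal values V(1,·): V(1,0)=11.7100, V(1,1)=1.6300
  t=0,j=0: stock 23.0000 → up 33.3500 (V=1.6300), down 20.0100 (V=11.7100). Price 1.6491; hedge Δ=-0.7556, bond B=19.0284.
Root portfolio cost Δ·23+B reproduces V0=1.6491.

(0,0): Delta=-0.7556 Bond=19.0284
V0=1.6491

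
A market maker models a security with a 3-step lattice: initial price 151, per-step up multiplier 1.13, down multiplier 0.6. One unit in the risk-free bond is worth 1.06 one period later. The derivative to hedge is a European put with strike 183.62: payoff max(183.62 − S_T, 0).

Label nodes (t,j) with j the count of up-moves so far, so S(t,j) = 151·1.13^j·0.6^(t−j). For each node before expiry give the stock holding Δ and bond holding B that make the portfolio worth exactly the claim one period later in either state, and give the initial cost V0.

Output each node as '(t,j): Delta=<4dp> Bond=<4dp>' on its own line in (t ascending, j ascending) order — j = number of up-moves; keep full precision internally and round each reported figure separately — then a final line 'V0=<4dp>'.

(0,0): Delta=-0.7130 Bond=129.6421
(1,0): Delta=-1.0000 Bond=163.4211
(1,1): Delta=-0.6898 Bond=133.4640
(2,0): Delta=-1.0000 Bond=173.2264
(2,1): Delta=-1.0000 Bond=173.2264
(2,2): Delta=-0.6648 Bond=136.6396
V0=21.9763

The replicating-portfolio and risk-neutral prices coincide; use p* = (1.06−0.6)/(1.13−0.6) = 0.8679 for the latter.
At expiry t=3: V(3,0)=151.0040, V(3,1)=122.1932, V(3,2)=67.9329, V(3,3)=0.0000
  t=2,j=0: stock 54.3600 → up 61.4268 (V=122.1932), down 32.6160 (V=151.0040). Price 118.8664; hedge Δ=-1.0000, bond B=173.2264.
  t=2,j=1: stock 102.3780 → up 115.6871 (V=67.9329), down 61.4268 (V=122.1932). Price 70.8484; hedge Δ=-1.0000, bond B=173.2264.
  t=2,j=2: stock 192.8119 → up 217.8774 (V=0.0000), down 115.6871 (V=67.9329). Price 8.4644; hedge Δ=-0.6648, bond B=136.6396.
  t=1,j=0: stock 90.6000 → up 102.3780 (V=70.8484), down 54.3600 (V=118.8664). Price 72.8211; hedge Δ=-1.0000, bond B=163.4211.
  t=1,j=1: stock 170.6300 → up 192.8119 (V=8.4644), down 102.3780 (V=70.8484). Price 15.7583; hedge Δ=-0.6898, bond B=133.4640.
  t=0,j=0: stock 151.0000 → up 170.6300 (V=15.7583), down 90.6000 (V=72.8211). Price 21.9763; hedge Δ=-0.7130, bond B=129.6421.
Root portfolio cost Δ·151+B reproduces V0=21.9763.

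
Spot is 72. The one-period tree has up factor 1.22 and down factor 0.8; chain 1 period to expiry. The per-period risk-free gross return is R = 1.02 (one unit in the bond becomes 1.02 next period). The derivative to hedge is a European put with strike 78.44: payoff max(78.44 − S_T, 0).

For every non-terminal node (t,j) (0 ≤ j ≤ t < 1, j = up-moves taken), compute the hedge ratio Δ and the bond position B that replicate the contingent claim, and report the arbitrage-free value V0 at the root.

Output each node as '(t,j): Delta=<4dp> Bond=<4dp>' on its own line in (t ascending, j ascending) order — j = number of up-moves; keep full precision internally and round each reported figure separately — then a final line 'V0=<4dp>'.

No-arbitrage ⇒ martingale measure with p* = (R−d)/(u−d) = 0.5238.
Terminal values V(1,·): V(1,0)=20.8400, V(1,1)=0.0000
Node (0,0) S=72.0000: V=(p*·0.0000+(1−p*)·20.8400)/1.02=9.7292; Δ=(0.0000−20.8400)/(87.8400−57.6000)=-0.6892; B=V−Δ·S=59.3483
Each (Δ,B) replicates both successor values, so the strategy is self-financing and V0 is arbitrage-free.

(0,0): Delta=-0.6892 Bond=59.3483
V0=9.7292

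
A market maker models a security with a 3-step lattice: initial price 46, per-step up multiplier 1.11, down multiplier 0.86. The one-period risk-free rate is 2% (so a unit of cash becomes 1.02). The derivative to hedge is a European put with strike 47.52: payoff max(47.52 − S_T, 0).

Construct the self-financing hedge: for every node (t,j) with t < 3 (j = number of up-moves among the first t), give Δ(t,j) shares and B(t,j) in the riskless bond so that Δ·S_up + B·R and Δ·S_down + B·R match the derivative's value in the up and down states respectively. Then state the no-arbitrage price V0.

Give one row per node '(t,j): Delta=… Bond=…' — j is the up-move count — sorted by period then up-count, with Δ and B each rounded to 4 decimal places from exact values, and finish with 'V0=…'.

The replicating-portfolio and risk-neutral prices coincide; use p* = (1.02−0.86)/(1.11−0.86) = 0.6400 for the latter.
Terminal values V(3,·): V(3,0)=18.2614, V(3,1)=9.7560, V(3,2)=0.0000, V(3,3)=0.0000
(2,0): S=34.0216. Δ = (V_up−V_dn)/(S_up−S_dn) = (9.7560−18.2614)/(37.7640−29.2586) = -1.0000. V = [p*·9.7560 + (1−p*)·18.2614]/1.02 = 12.5666. B = V − Δ·S = 46.5882.
(2,1): S=43.9116. Δ = (V_up−V_dn)/(S_up−S_dn) = (0.0000−9.7560)/(48.7419−37.7640) = -0.8887. V = [p*·0.0000 + (1−p*)·9.7560]/1.02 = 3.4433. B = V − Δ·S = 42.4674.
(2,2): S=56.6766. Δ = (V_up−V_dn)/(S_up−S_dn) = (0.0000−0.0000)/(62.9110−48.7419) = 0.0000. V = [p*·0.0000 + (1−p*)·0.0000]/1.02 = 0.0000. B = V − Δ·S = 0.0000.
(1,0): S=39.5600. Δ = (V_up−V_dn)/(S_up−S_dn) = (3.4433−12.5666)/(43.9116−34.0216) = -0.9225. V = [p*·3.4433 + (1−p*)·12.5666]/1.02 = 6.5958. B = V − Δ·S = 43.0891.
(1,1): S=51.0600. Δ = (V_up−V_dn)/(S_up−S_dn) = (0.0000−3.4433)/(56.6766−43.9116) = -0.2697. V = [p*·0.0000 + (1−p*)·3.4433]/1.02 = 1.2153. B = V − Δ·S = 14.9885.
(0,0): S=46.0000. Δ = (V_up−V_dn)/(S_up−S_dn) = (1.2153−6.5958)/(51.0600−39.5600) = -0.4679. V = [p*·1.2153 + (1−p*)·6.5958]/1.02 = 3.0905. B = V − Δ·S = 24.6125.
The time-0 hedge costs 3.0905, which is the no-arbitrage price.

(0,0): Delta=-0.4679 Bond=24.6125
(1,0): Delta=-0.9225 Bond=43.0891
(1,1): Delta=-0.2697 Bond=14.9885
(2,0): Delta=-1.0000 Bond=46.5882
(2,1): Delta=-0.8887 Bond=42.4674
(2,2): Delta=0.0000 Bond=0.0000
V0=3.0905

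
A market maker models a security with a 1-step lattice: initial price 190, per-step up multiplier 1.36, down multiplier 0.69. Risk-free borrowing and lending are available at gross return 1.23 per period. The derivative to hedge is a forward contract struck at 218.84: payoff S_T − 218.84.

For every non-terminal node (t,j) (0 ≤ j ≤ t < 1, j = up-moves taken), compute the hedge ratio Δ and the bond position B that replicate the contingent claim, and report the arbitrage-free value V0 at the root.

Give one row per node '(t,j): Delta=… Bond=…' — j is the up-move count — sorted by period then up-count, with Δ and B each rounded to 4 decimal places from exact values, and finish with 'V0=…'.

Risk-neutral probability p* = (R−d)/(u−d) = (1.23−0.69)/(1.36−0.69) = 0.8060.
Terminal values V(1,·): V(1,0)=-87.7400, V(1,1)=39.5600
(0,0): S=190.0000. Δ = (V_up−V_dn)/(S_up−S_dn) = (39.5600−-87.7400)/(258.4000−131.1000) = 1.0000. V = [p*·39.5600 + (1−p*)·-87.7400]/1.23 = 12.0813. B = V − Δ·S = -177.9187.
The time-0 hedge costs 12.0813, which is the no-arbitrage price.

(0,0): Delta=1.0000 Bond=-177.9187
V0=12.0813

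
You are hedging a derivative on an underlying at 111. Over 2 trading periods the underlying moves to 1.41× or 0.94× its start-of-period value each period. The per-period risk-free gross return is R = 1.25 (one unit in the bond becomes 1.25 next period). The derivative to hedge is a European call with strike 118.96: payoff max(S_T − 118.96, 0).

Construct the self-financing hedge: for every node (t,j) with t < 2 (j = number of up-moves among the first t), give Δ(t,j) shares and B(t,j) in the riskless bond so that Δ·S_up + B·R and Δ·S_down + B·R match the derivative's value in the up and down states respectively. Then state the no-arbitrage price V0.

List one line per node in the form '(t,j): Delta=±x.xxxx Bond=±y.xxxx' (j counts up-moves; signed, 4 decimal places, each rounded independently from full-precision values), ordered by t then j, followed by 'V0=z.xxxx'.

(0,0): Delta=0.8910 Bond=-62.4866
(1,0): Delta=0.5742 Bond=-45.0550
(1,1): Delta=1.0000 Bond=-95.1680
V0=36.4143

The replicating-portfolio and risk-neutral prices coincide; use p* = (1.25−0.94)/(1.41−0.94) = 0.6596 for the latter.
Terminal payoffs: V(2,0)=0.0000, V(2,1)=28.1594, V(2,2)=101.7191
  t=1,j=0: stock 104.3400 → up 147.1194 (V=28.1594), down 98.0796 (V=0.0000). Price 14.8586; hedge Δ=0.5742, bond B=-45.0550.
  t=1,j=1: stock 156.5100 → up 220.6791 (V=101.7191), down 147.1194 (V=28.1594). Price 61.3420; hedge Δ=1.0000, bond B=-95.1680.
  t=0,j=0: stock 111.0000 → up 156.5100 (V=61.3420), down 104.3400 (V=14.8586). Price 36.4143; hedge Δ=0.8910, bond B=-62.4866.
Each (Δ,B) replicates both successor values, so the strategy is self-financing and V0 is arbitrage-free.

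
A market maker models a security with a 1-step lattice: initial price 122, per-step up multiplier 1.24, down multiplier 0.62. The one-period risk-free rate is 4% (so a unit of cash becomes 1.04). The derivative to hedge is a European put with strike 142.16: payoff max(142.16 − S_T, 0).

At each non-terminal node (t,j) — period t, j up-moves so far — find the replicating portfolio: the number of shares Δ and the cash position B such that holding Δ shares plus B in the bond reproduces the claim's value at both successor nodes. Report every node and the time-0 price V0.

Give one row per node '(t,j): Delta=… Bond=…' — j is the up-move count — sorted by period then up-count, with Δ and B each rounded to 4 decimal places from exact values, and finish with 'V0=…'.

(0,0): Delta=-0.8794 Bond=127.9231
V0=20.6328

Since d<R<u, set p* = (R−d)/(u−d) = 0.6774; price each node as the discounted p*-expectation of its children.
Payoff layer (t=1): V(1,0)=66.5200, V(1,1)=0.0000
(0,0): S=122.0000. Δ = (V_up−V_dn)/(S_up−S_dn) = (0.0000−66.5200)/(151.2800−75.6400) = -0.8794. V = [p*·0.0000 + (1−p*)·66.5200]/1.04 = 20.6328. B = V − Δ·S = 127.9231.
Self-financing check: at every node Δ·S+B equals the discounted successor values.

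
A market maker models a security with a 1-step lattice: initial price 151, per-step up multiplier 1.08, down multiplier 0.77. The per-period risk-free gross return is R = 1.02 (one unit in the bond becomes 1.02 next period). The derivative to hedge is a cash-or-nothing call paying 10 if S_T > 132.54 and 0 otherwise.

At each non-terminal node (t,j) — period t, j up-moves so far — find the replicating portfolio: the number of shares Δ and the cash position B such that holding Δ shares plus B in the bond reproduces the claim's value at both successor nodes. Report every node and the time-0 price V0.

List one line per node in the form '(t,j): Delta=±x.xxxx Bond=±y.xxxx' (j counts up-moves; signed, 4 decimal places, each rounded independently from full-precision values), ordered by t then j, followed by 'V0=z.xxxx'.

Under the risk-neutral measure, an up-move has probability p* = (R−d)/(u−d) = 0.8065 and values discount at R = 1.02.
Terminal values V(1,·): V(1,0)=0.0000, V(1,1)=10.0000
(0,0): S=151.0000. Δ = (V_up−V_dn)/(S_up−S_dn) = (10.0000−0.0000)/(163.0800−116.2700) = 0.2136. V = [p*·10.0000 + (1−p*)·0.0000]/1.02 = 7.9064. B = V − Δ·S = -24.3517.
Check: Δ(0,0)·S0 + B(0,0) = 7.9064 = V0.

(0,0): Delta=0.2136 Bond=-24.3517
V0=7.9064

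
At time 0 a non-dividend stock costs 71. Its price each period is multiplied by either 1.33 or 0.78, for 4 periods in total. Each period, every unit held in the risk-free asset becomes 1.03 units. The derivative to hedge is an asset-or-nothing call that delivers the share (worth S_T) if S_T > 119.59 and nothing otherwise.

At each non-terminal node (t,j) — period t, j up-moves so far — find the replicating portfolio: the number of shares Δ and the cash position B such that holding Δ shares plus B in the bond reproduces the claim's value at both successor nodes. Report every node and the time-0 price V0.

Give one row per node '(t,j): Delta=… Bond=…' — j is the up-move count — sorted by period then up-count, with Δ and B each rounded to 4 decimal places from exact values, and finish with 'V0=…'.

(0,0): Delta=1.2345 Bond=-55.5041
(1,0): Delta=0.8331 Bond=-34.9368
(1,1): Delta=1.5170 Bond=-83.8482
(2,0): Delta=0.0000 Bond=0.0000
(2,1): Delta=1.4193 Bond=-79.1667
(2,2): Delta=1.5858 Bond=-95.0001
(3,0): Delta=0.0000 Bond=0.0000
(3,1): Delta=0.0000 Bond=0.0000
(3,2): Delta=2.4182 Bond=-179.3918
(3,3): Delta=1.0000 Bond=0.0000
V0=32.1458

No-arbitrage ⇒ martingale measure with p* = (R−d)/(u−d) = 0.4545.
Terminal values V(4,·): V(4,0)=0.0000, V(4,1)=0.0000, V(4,2)=0.0000, V(4,3)=130.2890, V(4,4)=222.1595
(3,0): S=33.6932. Δ = (V_up−V_dn)/(S_up−S_dn) = (0.0000−0.0000)/(44.8119−26.2807) = 0.0000. V = [p*·0.0000 + (1−p*)·0.0000]/1.03 = 0.0000. B = V − Δ·S = 0.0000.
(3,1): S=57.4512. Δ = (V_up−V_dn)/(S_up−S_dn) = (0.0000−0.0000)/(76.4101−44.8119) = 0.0000. V = [p*·0.0000 + (1−p*)·0.0000]/1.03 = 0.0000. B = V − Δ·S = 0.0000.
(3,2): S=97.9617. Δ = (V_up−V_dn)/(S_up−S_dn) = (130.2890−0.0000)/(130.2890−76.4101) = 2.4182. V = [p*·130.2890 + (1−p*)·0.0000]/1.03 = 57.4974. B = V − Δ·S = -179.3918.
(3,3): S=167.0372. Δ = (V_up−V_dn)/(S_up−S_dn) = (222.1595−130.2890)/(222.1595−130.2890) = 1.0000. V = [p*·222.1595 + (1−p*)·130.2890]/1.03 = 167.0372. B = V − Δ·S = 0.0000.
(2,0): S=43.1964. Δ = (V_up−V_dn)/(S_up−S_dn) = (0.0000−0.0000)/(57.4512−33.6932) = 0.0000. V = [p*·0.0000 + (1−p*)·0.0000]/1.03 = 0.0000. B = V − Δ·S = 0.0000.
(2,1): S=73.6554. Δ = (V_up−V_dn)/(S_up−S_dn) = (57.4974−0.0000)/(97.9617−57.4512) = 1.4193. V = [p*·57.4974 + (1−p*)·0.0000]/1.03 = 25.3739. B = V − Δ·S = -79.1667.
(2,2): S=125.5919. Δ = (V_up−V_dn)/(S_up−S_dn) = (167.0372−57.4974)/(167.0372−97.9617) = 1.5858. V = [p*·167.0372 + (1−p*)·57.4974]/1.03 = 104.1633. B = V − Δ·S = -95.0001.
(1,0): S=55.3800. Δ = (V_up−V_dn)/(S_up−S_dn) = (25.3739−0.0000)/(73.6554−43.1964) = 0.8331. V = [p*·25.3739 + (1−p*)·0.0000]/1.03 = 11.1977. B = V − Δ·S = -34.9368.
(1,1): S=94.4300. Δ = (V_up−V_dn)/(S_up−S_dn) = (104.1633−25.3739)/(125.5919−73.6554) = 1.5170. V = [p*·104.1633 + (1−p*)·25.3739]/1.03 = 59.4051. B = V − Δ·S = -83.8482.
(0,0): S=71.0000. Δ = (V_up−V_dn)/(S_up−S_dn) = (59.4051−11.1977)/(94.4300−55.3800) = 1.2345. V = [p*·59.4051 + (1−p*)·11.1977]/1.03 = 32.1458. B = V − Δ·S = -55.5041.
Self-financing check: at every node Δ·S+B equals the discounted successor values.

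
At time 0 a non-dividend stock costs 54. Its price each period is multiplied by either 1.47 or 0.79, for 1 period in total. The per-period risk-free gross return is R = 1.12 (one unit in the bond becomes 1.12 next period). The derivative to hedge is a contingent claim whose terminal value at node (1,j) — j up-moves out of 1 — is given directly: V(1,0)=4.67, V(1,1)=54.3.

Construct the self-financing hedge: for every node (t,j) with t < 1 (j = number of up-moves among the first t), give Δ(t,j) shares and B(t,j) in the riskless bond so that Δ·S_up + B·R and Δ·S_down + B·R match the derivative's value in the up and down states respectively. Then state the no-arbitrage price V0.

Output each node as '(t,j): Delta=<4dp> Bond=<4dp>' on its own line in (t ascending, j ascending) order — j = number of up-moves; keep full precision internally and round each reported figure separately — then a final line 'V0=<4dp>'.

No-arbitrage ⇒ martingale measure with p* = (R−d)/(u−d) = 0.4853.
Terminal payoffs: V(1,0)=4.6700, V(1,1)=54.3000
  t=0,j=0: stock 54.0000 → up 79.3800 (V=54.3000), down 42.6600 (V=4.6700). Price 25.6742; hedge Δ=1.3516, bond B=-47.3111.
The time-0 hedge costs 25.6742, which is the no-arbitrage price.

(0,0): Delta=1.3516 Bond=-47.3111
V0=25.6742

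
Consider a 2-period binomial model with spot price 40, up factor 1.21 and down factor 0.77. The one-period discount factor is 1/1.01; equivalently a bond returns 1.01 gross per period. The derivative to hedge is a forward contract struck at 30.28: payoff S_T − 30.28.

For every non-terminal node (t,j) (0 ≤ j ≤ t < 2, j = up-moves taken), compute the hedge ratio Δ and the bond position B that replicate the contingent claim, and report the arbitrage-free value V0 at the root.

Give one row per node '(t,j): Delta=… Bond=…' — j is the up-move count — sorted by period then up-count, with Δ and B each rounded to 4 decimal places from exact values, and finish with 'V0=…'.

(0,0): Delta=1.0000 Bond=-29.6834
(1,0): Delta=1.0000 Bond=-29.9802
(1,1): Delta=1.0000 Bond=-29.9802
V0=10.3166

Under the risk-neutral measure, an up-move has probability p* = (R−d)/(u−d) = 0.5455 and values discount at R = 1.01.
Terminal payoffs: V(2,0)=-6.5640, V(2,1)=6.9880, V(2,2)=28.2840
  t=1,j=0: stock 30.8000 → up 37.2680 (V=6.9880), down 23.7160 (V=-6.5640). Price 0.8198; hedge Δ=1.0000, bond B=-29.9802.
  t=1,j=1: stock 48.4000 → up 58.5640 (V=28.2840), down 37.2680 (V=6.9880). Price 18.4198; hedge Δ=1.0000, bond B=-29.9802.
  t=0,j=0: stock 40.0000 → up 48.4000 (V=18.4198), down 30.8000 (V=0.8198). Price 10.3166; hedge Δ=1.0000, bond B=-29.6834.
Check: Δ(0,0)·S0 + B(0,0) = 10.3166 = V0.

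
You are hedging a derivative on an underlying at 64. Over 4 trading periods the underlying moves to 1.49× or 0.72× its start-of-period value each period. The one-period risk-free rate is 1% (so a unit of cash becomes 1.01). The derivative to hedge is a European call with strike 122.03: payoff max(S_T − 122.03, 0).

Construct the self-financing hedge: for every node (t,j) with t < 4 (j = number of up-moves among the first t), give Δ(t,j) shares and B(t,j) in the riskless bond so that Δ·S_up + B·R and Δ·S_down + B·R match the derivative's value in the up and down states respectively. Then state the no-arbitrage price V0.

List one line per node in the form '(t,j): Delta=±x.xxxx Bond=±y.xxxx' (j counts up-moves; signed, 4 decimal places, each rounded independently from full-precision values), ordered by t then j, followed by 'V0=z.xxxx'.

(0,0): Delta=0.3303 Bond=-13.5111
(1,0): Delta=0.1191 Bond=-3.9135
(1,1): Delta=0.4993 Bond=-29.7555
(2,0): Delta=0.0000 Bond=0.0000
(2,1): Delta=0.2144 Bond=-10.4950
(2,2): Delta=0.7271 Bond=-62.4249
(3,0): Delta=0.0000 Bond=0.0000
(3,1): Delta=0.0000 Bond=0.0000
(3,2): Delta=0.3859 Bond=-28.1448
(3,3): Delta=1.0000 Bond=-120.8218
V0=7.6313

Under the risk-neutral measure, an up-move has probability p* = (R−d)/(u−d) = 0.3766 and values discount at R = 1.01.
Terminal values V(4,·): V(4,0)=0.0000, V(4,1)=0.0000, V(4,2)=0.0000, V(4,3)=30.4003, V(4,4)=193.4160
(3,0): S=23.8879. Δ = (V_up−V_dn)/(S_up−S_dn) = (0.0000−0.0000)/(35.5929−17.1993) = 0.0000. V = [p*·0.0000 + (1−p*)·0.0000]/1.01 = 0.0000. B = V − Δ·S = 0.0000.
(3,1): S=49.4346. Δ = (V_up−V_dn)/(S_up−S_dn) = (0.0000−0.0000)/(73.6576−35.5929) = 0.0000. V = [p*·0.0000 + (1−p*)·0.0000]/1.01 = 0.0000. B = V − Δ·S = 0.0000.
(3,2): S=102.3022. Δ = (V_up−V_dn)/(S_up−S_dn) = (30.4003−0.0000)/(152.4303−73.6576) = 0.3859. V = [p*·30.4003 + (1−p*)·0.0000]/1.01 = 11.3361. B = V − Δ·S = -28.1448.
(3,3): S=211.7087. Δ = (V_up−V_dn)/(S_up−S_dn) = (193.4160−30.4003)/(315.4460−152.4303) = 1.0000. V = [p*·193.4160 + (1−p*)·30.4003]/1.01 = 90.8870. B = V − Δ·S = -120.8218.
(2,0): S=33.1776. Δ = (V_up−V_dn)/(S_up−S_dn) = (0.0000−0.0000)/(49.4346−23.8879) = 0.0000. V = [p*·0.0000 + (1−p*)·0.0000]/1.01 = 0.0000. B = V − Δ·S = 0.0000.
(2,1): S=68.6592. Δ = (V_up−V_dn)/(S_up−S_dn) = (11.3361−0.0000)/(102.3022−49.4346) = 0.2144. V = [p*·11.3361 + (1−p*)·0.0000]/1.01 = 4.2272. B = V − Δ·S = -10.4950.
(2,2): S=142.0864. Δ = (V_up−V_dn)/(S_up−S_dn) = (90.8870−11.3361)/(211.7087−102.3022) = 0.7271. V = [p*·90.8870 + (1−p*)·11.3361]/1.01 = 40.8879. B = V − Δ·S = -62.4249.
(1,0): S=46.0800. Δ = (V_up−V_dn)/(S_up−S_dn) = (4.2272−0.0000)/(68.6592−33.1776) = 0.1191. V = [p*·4.2272 + (1−p*)·0.0000]/1.01 = 1.5763. B = V − Δ·S = -3.9135.
(1,1): S=95.3600. Δ = (V_up−V_dn)/(S_up−S_dn) = (40.8879−4.2272)/(142.0864−68.6592) = 0.4993. V = [p*·40.8879 + (1−p*)·4.2272]/1.01 = 17.8559. B = V − Δ·S = -29.7555.
(0,0): S=64.0000. Δ = (V_up−V_dn)/(S_up−S_dn) = (17.8559−1.5763)/(95.3600−46.0800) = 0.3303. V = [p*·17.8559 + (1−p*)·1.5763]/1.01 = 7.6313. B = V − Δ·S = -13.5111.
Each (Δ,B) replicates both successor values, so the strategy is self-financing and V0 is arbitrage-free.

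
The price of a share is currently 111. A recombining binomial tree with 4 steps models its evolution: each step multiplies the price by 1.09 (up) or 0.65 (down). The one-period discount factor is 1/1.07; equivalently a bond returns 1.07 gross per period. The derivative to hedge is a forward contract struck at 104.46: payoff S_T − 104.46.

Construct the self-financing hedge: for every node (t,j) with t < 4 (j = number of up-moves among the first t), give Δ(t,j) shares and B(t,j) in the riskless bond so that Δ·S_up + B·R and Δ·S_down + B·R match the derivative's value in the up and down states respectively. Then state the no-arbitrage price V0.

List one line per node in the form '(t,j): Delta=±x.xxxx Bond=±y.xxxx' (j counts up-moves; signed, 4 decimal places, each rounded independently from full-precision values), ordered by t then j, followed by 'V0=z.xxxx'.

(0,0): Delta=1.0000 Bond=-79.6920
(1,0): Delta=1.0000 Bond=-85.2705
(1,1): Delta=1.0000 Bond=-85.2705
(2,0): Delta=1.0000 Bond=-91.2394
(2,1): Delta=1.0000 Bond=-91.2394
(2,2): Delta=1.0000 Bond=-91.2394
(3,0): Delta=1.0000 Bond=-97.6262
(3,1): Delta=1.0000 Bond=-97.6262
(3,2): Delta=1.0000 Bond=-97.6262
(3,3): Delta=1.0000 Bond=-97.6262
V0=31.3080

Under the risk-neutral measure, an up-move has probability p* = (R−d)/(u−d) = 0.9545 and values discount at R = 1.07.
Terminal values V(4,·): V(4,0)=-84.6458, V(4,1)=-71.2331, V(4,2)=-48.7411, V(4,3)=-11.0237, V(4,4)=52.2256
  t=3,j=0: stock 30.4834 → up 33.2269 (V=-71.2331), down 19.8142 (V=-84.6458). Price -67.1428; hedge Δ=1.0000, bond B=-97.6262.
  t=3,j=1: stock 51.1183 → up 55.7189 (V=-48.7411), down 33.2269 (V=-71.2331). Price -46.5079; hedge Δ=1.0000, bond B=-97.6262.
  t=3,j=2: stock 85.7214 → up 93.4363 (V=-11.0237), down 55.7189 (V=-48.7411). Price -11.9048; hedge Δ=1.0000, bond B=-97.6262.
  t=3,j=3: stock 143.7482 → up 156.6856 (V=52.2256), down 93.4363 (V=-11.0237). Price 46.1221; hedge Δ=1.0000, bond B=-97.6262.
  t=2,j=0: stock 46.8975 → up 51.1183 (V=-46.5079), down 30.4834 (V=-67.1428). Price -44.3419; hedge Δ=1.0000, bond B=-91.2394.
  t=2,j=1: stock 78.6435 → up 85.7214 (V=-11.9048), down 51.1183 (V=-46.5079). Price -12.5959; hedge Δ=1.0000, bond B=-91.2394.
  t=2,j=2: stock 131.8791 → up 143.7482 (V=46.1221), down 85.7214 (V=-11.9048). Price 40.6397; hedge Δ=1.0000, bond B=-91.2394.
  t=1,j=0: stock 72.1500 → up 78.6435 (V=-12.5959), down 46.8975 (V=-44.3419). Price -13.1205; hedge Δ=1.0000, bond B=-85.2705.
  t=1,j=1: stock 120.9900 → up 131.8791 (V=40.6397), down 78.6435 (V=-12.5959). Price 35.7195; hedge Δ=1.0000, bond B=-85.2705.
  t=0,j=0: stock 111.0000 → up 120.9900 (V=35.7195), down 72.1500 (V=-13.1205). Price 31.3080; hedge Δ=1.0000, bond B=-79.6920.
Self-financing check: at every node Δ·S+B equals the discounted successor values.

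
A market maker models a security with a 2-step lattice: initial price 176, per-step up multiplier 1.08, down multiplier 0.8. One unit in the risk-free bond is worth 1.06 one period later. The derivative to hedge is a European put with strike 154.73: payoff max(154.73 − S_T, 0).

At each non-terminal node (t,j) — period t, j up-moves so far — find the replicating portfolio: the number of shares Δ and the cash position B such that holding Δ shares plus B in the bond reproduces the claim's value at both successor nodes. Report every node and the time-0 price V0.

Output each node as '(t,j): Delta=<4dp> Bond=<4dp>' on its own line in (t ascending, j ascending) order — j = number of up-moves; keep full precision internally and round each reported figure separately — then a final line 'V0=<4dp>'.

(0,0): Delta=-0.1013 Bond=18.3346
(1,0): Delta=-1.0000 Bond=145.9717
(1,1): Delta=-0.0501 Bond=9.7011
V0=0.5059

Risk-neutral probability p* = (R−d)/(u−d) = (1.06−0.8)/(1.08−0.8) = 0.9286.
At expiry t=2: V(2,0)=42.0900, V(2,1)=2.6660, V(2,2)=0.0000
(1,0): S=140.8000. Δ = (V_up−V_dn)/(S_up−S_dn) = (2.6660−42.0900)/(152.0640−112.6400) = -1.0000. V = [p*·2.6660 + (1−p*)·42.0900]/1.06 = 5.1717. B = V − Δ·S = 145.9717.
(1,1): S=190.0800. Δ = (V_up−V_dn)/(S_up−S_dn) = (0.0000−2.6660)/(205.2864−152.0640) = -0.0501. V = [p*·0.0000 + (1−p*)·2.6660]/1.06 = 0.1796. B = V − Δ·S = 9.7011.
(0,0): S=176.0000. Δ = (V_up−V_dn)/(S_up−S_dn) = (0.1796−5.1717)/(190.0800−140.8000) = -0.1013. V = [p*·0.1796 + (1−p*)·5.1717]/1.06 = 0.5059. B = V − Δ·S = 18.3346.
Check: Δ(0,0)·S0 + B(0,0) = 0.5059 = V0.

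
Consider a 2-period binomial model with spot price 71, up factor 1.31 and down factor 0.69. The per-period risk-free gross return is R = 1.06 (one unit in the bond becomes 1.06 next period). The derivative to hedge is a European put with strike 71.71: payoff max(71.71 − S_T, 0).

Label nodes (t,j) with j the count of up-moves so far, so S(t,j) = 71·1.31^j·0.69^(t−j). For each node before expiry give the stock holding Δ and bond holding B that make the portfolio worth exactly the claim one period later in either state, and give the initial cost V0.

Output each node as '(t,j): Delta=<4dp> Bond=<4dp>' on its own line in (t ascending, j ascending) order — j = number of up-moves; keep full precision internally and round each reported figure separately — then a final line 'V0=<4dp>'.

(0,0): Delta=-0.3588 Bond=34.1883
(1,0): Delta=-1.0000 Bond=67.6509
(1,1): Delta=-0.1306 Bond=15.0158
V0=8.7120

Risk-neutral probability p* = (R−d)/(u−d) = (1.06−0.69)/(1.31−0.69) = 0.5968.
At expiry t=2: V(2,0)=37.9069, V(2,1)=7.5331, V(2,2)=0.0000
Node (1,0) S=48.9900: V=(p*·7.5331+(1−p*)·37.9069)/1.06=18.6609; Δ=(7.5331−37.9069)/(64.1769−33.8031)=-1.0000; B=V−Δ·S=67.6509
Node (1,1) S=93.0100: V=(p*·0.0000+(1−p*)·7.5331)/1.06=2.8656; Δ=(0.0000−7.5331)/(121.8431−64.1769)=-0.1306; B=V−Δ·S=15.0158
Node (0,0) S=71.0000: V=(p*·2.8656+(1−p*)·18.6609)/1.06=8.7120; Δ=(2.8656−18.6609)/(93.0100−48.9900)=-0.3588; B=V−Δ·S=34.1883
Each (Δ,B) replicates both successor values, so the strategy is self-financing and V0 is arbitrage-free.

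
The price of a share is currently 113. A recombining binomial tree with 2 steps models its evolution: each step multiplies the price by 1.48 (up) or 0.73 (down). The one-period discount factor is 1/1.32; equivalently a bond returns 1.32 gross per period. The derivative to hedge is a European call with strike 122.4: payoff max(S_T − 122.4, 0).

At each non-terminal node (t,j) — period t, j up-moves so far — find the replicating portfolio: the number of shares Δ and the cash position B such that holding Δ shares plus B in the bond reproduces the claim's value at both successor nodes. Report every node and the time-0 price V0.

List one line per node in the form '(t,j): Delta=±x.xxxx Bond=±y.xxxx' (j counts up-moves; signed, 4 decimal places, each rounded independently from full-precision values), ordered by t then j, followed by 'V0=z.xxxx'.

(0,0): Delta=0.8798 Bond=-54.9812
(1,0): Delta=0.0000 Bond=0.0000
(1,1): Delta=0.9975 Bond=-92.2567
V0=44.4369

Under the risk-neutral measure, an up-move has probability p* = (R−d)/(u−d) = 0.7867 and values discount at R = 1.32.
Terminal payoffs: V(2,0)=0.0000, V(2,1)=0.0000, V(2,2)=125.1152
  t=1,j=0: stock 82.4900 → up 122.0852 (V=0.0000), down 60.2177 (V=0.0000). Price 0.0000; hedge Δ=0.0000, bond B=0.0000.
  t=1,j=1: stock 167.2400 → up 247.5152 (V=125.1152), down 122.0852 (V=0.0000). Price 74.5636; hedge Δ=0.9975, bond B=-92.2567.
  t=0,j=0: stock 113.0000 → up 167.2400 (V=74.5636), down 82.4900 (V=0.0000). Price 44.4369; hedge Δ=0.8798, bond B=-54.9812.
Each (Δ,B) replicates both successor values, so the strategy is self-financing and V0 is arbitrage-free.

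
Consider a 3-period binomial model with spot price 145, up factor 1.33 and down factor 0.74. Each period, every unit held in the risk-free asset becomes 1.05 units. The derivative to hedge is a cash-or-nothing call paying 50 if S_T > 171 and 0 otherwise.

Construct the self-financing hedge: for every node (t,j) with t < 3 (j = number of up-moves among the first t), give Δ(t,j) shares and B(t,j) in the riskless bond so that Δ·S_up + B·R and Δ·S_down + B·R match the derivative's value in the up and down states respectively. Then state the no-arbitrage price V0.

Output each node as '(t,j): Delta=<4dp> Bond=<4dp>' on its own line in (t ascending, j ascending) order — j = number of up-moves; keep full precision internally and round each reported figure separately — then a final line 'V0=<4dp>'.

Risk-neutral probability p* = (R−d)/(u−d) = (1.05−0.74)/(1.33−0.74) = 0.5254.
At expiry t=3: V(3,0)=0.0000, V(3,1)=0.0000, V(3,2)=50.0000, V(3,3)=50.0000
  t=2,j=0: stock 79.4020 → up 105.6047 (V=0.0000), down 58.7575 (V=0.0000). Price 0.0000; hedge Δ=0.0000, bond B=0.0000.
  t=2,j=1: stock 142.7090 → up 189.8030 (V=50.0000), down 105.6047 (V=0.0000). Price 25.0202; hedge Δ=0.5938, bond B=-59.7256.
  t=2,j=2: stock 256.4905 → up 341.1324 (V=50.0000), down 189.8030 (V=50.0000). Price 47.6190; hedge Δ=0.0000, bond B=47.6190.
  t=1,j=0: stock 107.3000 → up 142.7090 (V=25.0202), down 79.4020 (V=0.0000). Price 12.5202; hedge Δ=0.3952, bond B=-29.8869.
  t=1,j=1: stock 192.8500 → up 256.4905 (V=47.6190), down 142.7090 (V=25.0202). Price 35.1373; hedge Δ=0.1986, bond B=-3.1659.
  t=0,j=0: stock 145.0000 → up 192.8500 (V=35.1373), down 107.3000 (V=12.5202). Price 23.2417; hedge Δ=0.2644, bond B=-15.0924.
Root portfolio cost Δ·145+B reproduces V0=23.2417.

(0,0): Delta=0.2644 Bond=-15.0924
(1,0): Delta=0.3952 Bond=-29.8869
(1,1): Delta=0.1986 Bond=-3.1659
(2,0): Delta=0.0000 Bond=0.0000
(2,1): Delta=0.5938 Bond=-59.7256
(2,2): Delta=0.0000 Bond=47.6190
V0=23.2417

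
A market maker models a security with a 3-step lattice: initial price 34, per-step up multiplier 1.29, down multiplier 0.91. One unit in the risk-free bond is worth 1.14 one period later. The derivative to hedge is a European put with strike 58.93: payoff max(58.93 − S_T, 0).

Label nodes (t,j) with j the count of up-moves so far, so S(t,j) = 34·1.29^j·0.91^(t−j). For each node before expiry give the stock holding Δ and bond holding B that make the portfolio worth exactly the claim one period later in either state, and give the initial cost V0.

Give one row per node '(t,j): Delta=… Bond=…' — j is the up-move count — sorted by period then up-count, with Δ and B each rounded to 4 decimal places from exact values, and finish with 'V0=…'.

The replicating-portfolio and risk-neutral prices coincide; use p* = (1.14−0.91)/(1.29−0.91) = 0.6053 for the latter.
Terminal values V(3,·): V(3,0)=33.3086, V(3,1)=22.6095, V(3,2)=7.4427, V(3,3)=0.0000
(2,0): S=28.1554. Δ = (V_up−V_dn)/(S_up−S_dn) = (22.6095−33.3086)/(36.3205−25.6214) = -1.0000. V = [p*·22.6095 + (1−p*)·33.3086]/1.14 = 23.5376. B = V − Δ·S = 51.6930.
(2,1): S=39.9126. Δ = (V_up−V_dn)/(S_up−S_dn) = (7.4427−22.6095)/(51.4873−36.3205) = -1.0000. V = [p*·7.4427 + (1−p*)·22.6095]/1.14 = 11.7804. B = V − Δ·S = 51.6930.
(2,2): S=56.5794. Δ = (V_up−V_dn)/(S_up−S_dn) = (0.0000−7.4427)/(72.9874−51.4873) = -0.3462. V = [p*·0.0000 + (1−p*)·7.4427]/1.14 = 2.5771. B = V − Δ·S = 22.1633.
(1,0): S=30.9400. Δ = (V_up−V_dn)/(S_up−S_dn) = (11.7804−23.5376)/(39.9126−28.1554) = -1.0000. V = [p*·11.7804 + (1−p*)·23.5376]/1.14 = 14.4047. B = V − Δ·S = 45.3447.
(1,1): S=43.8600. Δ = (V_up−V_dn)/(S_up−S_dn) = (2.5771−11.7804)/(56.5794−39.9126) = -0.5522. V = [p*·2.5771 + (1−p*)·11.7804]/1.14 = 5.4474. B = V − Δ·S = 29.6665.
(0,0): S=34.0000. Δ = (V_up−V_dn)/(S_up−S_dn) = (5.4474−14.4047)/(43.8600−30.9400) = -0.6933. V = [p*·5.4474 + (1−p*)·14.4047]/1.14 = 7.8800. B = V − Δ·S = 31.4520.
The time-0 hedge costs 7.8800, which is the no-arbitrage price.

(0,0): Delta=-0.6933 Bond=31.4520
(1,0): Delta=-1.0000 Bond=45.3447
(1,1): Delta=-0.5522 Bond=29.6665
(2,0): Delta=-1.0000 Bond=51.6930
(2,1): Delta=-1.0000 Bond=51.6930
(2,2): Delta=-0.3462 Bond=22.1633
V0=7.8800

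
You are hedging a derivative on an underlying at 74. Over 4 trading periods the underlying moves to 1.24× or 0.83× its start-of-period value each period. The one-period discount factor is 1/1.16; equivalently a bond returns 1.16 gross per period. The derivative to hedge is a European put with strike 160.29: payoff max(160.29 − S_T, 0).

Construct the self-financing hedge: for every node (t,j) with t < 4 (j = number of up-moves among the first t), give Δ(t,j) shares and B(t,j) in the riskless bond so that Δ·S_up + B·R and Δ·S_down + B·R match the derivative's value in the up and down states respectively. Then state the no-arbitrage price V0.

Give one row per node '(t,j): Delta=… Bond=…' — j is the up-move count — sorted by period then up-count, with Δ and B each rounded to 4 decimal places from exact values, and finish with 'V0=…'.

Under the risk-neutral measure, an up-move has probability p* = (R−d)/(u−d) = 0.8049 and values discount at R = 1.16.
Terminal payoffs: V(4,0)=125.1708, V(4,1)=107.8228, V(4,2)=81.9053, V(4,3)=43.1852, V(4,4)=0.0000
Node (3,0) S=42.3122: V=(p*·107.8228+(1−p*)·125.1708)/1.16=95.8688; Δ=(107.8228−125.1708)/(52.4672−35.1192)=-1.0000; B=V−Δ·S=138.1810
Node (3,1) S=63.2135: V=(p*·81.9053+(1−p*)·107.8228)/1.16=74.9676; Δ=(81.9053−107.8228)/(78.3847−52.4672)=-1.0000; B=V−Δ·S=138.1810
Node (3,2) S=94.4394: V=(p*·43.1852+(1−p*)·81.9053)/1.16=43.7416; Δ=(43.1852−81.9053)/(117.1048−78.3847)=-1.0000; B=V−Δ·S=138.1810
Node (3,3) S=141.0902: V=(p*·0.0000+(1−p*)·43.1852)/1.16=7.2641; Δ=(0.0000−43.1852)/(174.9518−117.1048)=-0.7465; B=V−Δ·S=112.5938
Node (2,0) S=50.9786: V=(p*·74.9676+(1−p*)·95.8688)/1.16=68.1430; Δ=(74.9676−95.8688)/(63.2135−42.3122)=-1.0000; B=V−Δ·S=119.1216
Node (2,1) S=76.1608: V=(p*·43.7416+(1−p*)·74.9676)/1.16=42.9608; Δ=(43.7416−74.9676)/(94.4394−63.2135)=-1.0000; B=V−Δ·S=119.1216
Node (2,2) S=113.7824: V=(p*·7.2641+(1−p*)·43.7416)/1.16=12.3980; Δ=(7.2641−43.7416)/(141.0902−94.4394)=-0.7819; B=V−Δ·S=101.3676
Node (1,0) S=61.4200: V=(p*·42.9608+(1−p*)·68.1430)/1.16=41.2710; Δ=(42.9608−68.1430)/(76.1608−50.9786)=-1.0000; B=V−Δ·S=102.6910
Node (1,1) S=91.7600: V=(p*·12.3980+(1−p*)·42.9608)/1.16=15.8289; Δ=(12.3980−42.9608)/(113.7824−76.1608)=-0.8124; B=V−Δ·S=90.3722
Node (0,0) S=74.0000: V=(p*·15.8289+(1−p*)·41.2710)/1.16=17.9252; Δ=(15.8289−41.2710)/(91.7600−61.4200)=-0.8386; B=V−Δ·S=79.9792
Root portfolio cost Δ·74+B reproduces V0=17.9252.

(0,0): Delta=-0.8386 Bond=79.9792
(1,0): Delta=-1.0000 Bond=102.6910
(1,1): Delta=-0.8124 Bond=90.3722
(2,0): Delta=-1.0000 Bond=119.1216
(2,1): Delta=-1.0000 Bond=119.1216
(2,2): Delta=-0.7819 Bond=101.3676
(3,0): Delta=-1.0000 Bond=138.1810
(3,1): Delta=-1.0000 Bond=138.1810
(3,2): Delta=-1.0000 Bond=138.1810
(3,3): Delta=-0.7465 Bond=112.5938
V0=17.9252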